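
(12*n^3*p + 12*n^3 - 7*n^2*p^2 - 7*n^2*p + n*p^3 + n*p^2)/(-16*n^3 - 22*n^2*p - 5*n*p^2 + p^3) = n*(-12*n^2*p - 12*n^2 + 7*n*p^2 + 7*n*p - p^3 - p^2)/(16*n^3 + 22*n^2*p + 5*n*p^2 - p^3)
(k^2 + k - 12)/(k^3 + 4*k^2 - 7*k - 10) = (k^2 + k - 12)/(k^3 + 4*k^2 - 7*k - 10)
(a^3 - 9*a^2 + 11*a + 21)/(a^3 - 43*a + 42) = (a^3 - 9*a^2 + 11*a + 21)/(a^3 - 43*a + 42)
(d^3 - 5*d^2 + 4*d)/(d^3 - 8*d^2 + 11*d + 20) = d*(d - 1)/(d^2 - 4*d - 5)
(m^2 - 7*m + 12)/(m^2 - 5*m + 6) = (m - 4)/(m - 2)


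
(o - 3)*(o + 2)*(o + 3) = o^3 + 2*o^2 - 9*o - 18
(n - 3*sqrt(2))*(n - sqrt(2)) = n^2 - 4*sqrt(2)*n + 6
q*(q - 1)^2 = q^3 - 2*q^2 + q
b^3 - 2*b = b*(b - sqrt(2))*(b + sqrt(2))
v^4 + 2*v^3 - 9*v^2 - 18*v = v*(v - 3)*(v + 2)*(v + 3)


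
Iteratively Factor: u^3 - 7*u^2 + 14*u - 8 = (u - 2)*(u^2 - 5*u + 4) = (u - 2)*(u - 1)*(u - 4)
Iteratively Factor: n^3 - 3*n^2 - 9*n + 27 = (n - 3)*(n^2 - 9) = (n - 3)^2*(n + 3)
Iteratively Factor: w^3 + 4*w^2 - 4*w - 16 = (w + 4)*(w^2 - 4) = (w - 2)*(w + 4)*(w + 2)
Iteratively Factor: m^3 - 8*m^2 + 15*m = (m - 5)*(m^2 - 3*m) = m*(m - 5)*(m - 3)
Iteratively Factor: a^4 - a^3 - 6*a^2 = (a + 2)*(a^3 - 3*a^2) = a*(a + 2)*(a^2 - 3*a) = a^2*(a + 2)*(a - 3)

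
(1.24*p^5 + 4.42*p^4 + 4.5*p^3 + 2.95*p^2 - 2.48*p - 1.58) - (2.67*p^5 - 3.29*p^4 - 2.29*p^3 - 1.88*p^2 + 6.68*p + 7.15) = -1.43*p^5 + 7.71*p^4 + 6.79*p^3 + 4.83*p^2 - 9.16*p - 8.73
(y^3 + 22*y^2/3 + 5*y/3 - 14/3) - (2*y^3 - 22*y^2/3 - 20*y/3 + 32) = -y^3 + 44*y^2/3 + 25*y/3 - 110/3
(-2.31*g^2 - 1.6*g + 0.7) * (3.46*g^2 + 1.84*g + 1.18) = -7.9926*g^4 - 9.7864*g^3 - 3.2478*g^2 - 0.6*g + 0.826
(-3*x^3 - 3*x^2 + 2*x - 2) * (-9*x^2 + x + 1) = 27*x^5 + 24*x^4 - 24*x^3 + 17*x^2 - 2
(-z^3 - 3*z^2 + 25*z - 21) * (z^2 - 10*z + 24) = -z^5 + 7*z^4 + 31*z^3 - 343*z^2 + 810*z - 504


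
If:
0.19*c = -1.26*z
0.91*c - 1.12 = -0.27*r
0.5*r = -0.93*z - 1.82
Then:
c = 2.13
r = -3.04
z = -0.32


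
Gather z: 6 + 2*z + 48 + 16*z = 18*z + 54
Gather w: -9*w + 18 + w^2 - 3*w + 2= w^2 - 12*w + 20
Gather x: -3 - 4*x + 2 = -4*x - 1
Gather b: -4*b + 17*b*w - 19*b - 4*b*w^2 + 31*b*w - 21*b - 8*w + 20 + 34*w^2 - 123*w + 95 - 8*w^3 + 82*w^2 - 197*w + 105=b*(-4*w^2 + 48*w - 44) - 8*w^3 + 116*w^2 - 328*w + 220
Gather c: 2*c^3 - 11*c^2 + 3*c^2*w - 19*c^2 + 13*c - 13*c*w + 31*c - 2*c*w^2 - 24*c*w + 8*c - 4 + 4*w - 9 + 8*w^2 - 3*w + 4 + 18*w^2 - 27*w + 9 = 2*c^3 + c^2*(3*w - 30) + c*(-2*w^2 - 37*w + 52) + 26*w^2 - 26*w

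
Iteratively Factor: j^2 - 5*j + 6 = (j - 2)*(j - 3)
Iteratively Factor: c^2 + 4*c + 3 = (c + 3)*(c + 1)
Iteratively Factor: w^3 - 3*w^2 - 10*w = (w + 2)*(w^2 - 5*w) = w*(w + 2)*(w - 5)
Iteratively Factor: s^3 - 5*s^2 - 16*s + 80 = (s - 4)*(s^2 - s - 20) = (s - 5)*(s - 4)*(s + 4)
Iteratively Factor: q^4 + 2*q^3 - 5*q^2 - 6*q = (q - 2)*(q^3 + 4*q^2 + 3*q) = (q - 2)*(q + 3)*(q^2 + q) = q*(q - 2)*(q + 3)*(q + 1)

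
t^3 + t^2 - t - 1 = (t - 1)*(t + 1)^2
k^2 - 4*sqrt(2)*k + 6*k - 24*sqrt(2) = (k + 6)*(k - 4*sqrt(2))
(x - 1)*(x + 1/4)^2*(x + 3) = x^4 + 5*x^3/2 - 31*x^2/16 - 11*x/8 - 3/16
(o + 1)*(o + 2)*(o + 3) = o^3 + 6*o^2 + 11*o + 6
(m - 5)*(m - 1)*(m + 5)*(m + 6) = m^4 + 5*m^3 - 31*m^2 - 125*m + 150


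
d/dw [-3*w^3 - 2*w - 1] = -9*w^2 - 2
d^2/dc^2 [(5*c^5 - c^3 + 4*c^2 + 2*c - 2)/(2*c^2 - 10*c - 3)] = 2*(60*c^7 - 800*c^6 + 2730*c^5 + 2250*c^4 + 432*c^3 - 42*c^2 + 129*c - 236)/(8*c^6 - 120*c^5 + 564*c^4 - 640*c^3 - 846*c^2 - 270*c - 27)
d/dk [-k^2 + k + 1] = 1 - 2*k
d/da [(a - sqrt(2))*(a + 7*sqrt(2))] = 2*a + 6*sqrt(2)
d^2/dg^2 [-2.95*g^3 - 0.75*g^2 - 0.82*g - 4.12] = -17.7*g - 1.5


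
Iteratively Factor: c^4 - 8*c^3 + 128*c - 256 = (c - 4)*(c^3 - 4*c^2 - 16*c + 64) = (c - 4)*(c + 4)*(c^2 - 8*c + 16) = (c - 4)^2*(c + 4)*(c - 4)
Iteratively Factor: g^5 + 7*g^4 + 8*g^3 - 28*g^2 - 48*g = (g + 2)*(g^4 + 5*g^3 - 2*g^2 - 24*g) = g*(g + 2)*(g^3 + 5*g^2 - 2*g - 24) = g*(g - 2)*(g + 2)*(g^2 + 7*g + 12) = g*(g - 2)*(g + 2)*(g + 4)*(g + 3)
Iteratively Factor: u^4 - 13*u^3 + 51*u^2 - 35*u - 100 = (u - 5)*(u^3 - 8*u^2 + 11*u + 20) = (u - 5)^2*(u^2 - 3*u - 4) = (u - 5)^2*(u - 4)*(u + 1)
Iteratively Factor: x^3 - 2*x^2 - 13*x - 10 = (x - 5)*(x^2 + 3*x + 2) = (x - 5)*(x + 1)*(x + 2)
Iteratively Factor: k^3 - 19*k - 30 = (k - 5)*(k^2 + 5*k + 6) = (k - 5)*(k + 3)*(k + 2)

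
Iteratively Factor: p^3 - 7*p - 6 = (p + 2)*(p^2 - 2*p - 3) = (p - 3)*(p + 2)*(p + 1)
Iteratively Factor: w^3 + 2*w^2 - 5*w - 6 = (w - 2)*(w^2 + 4*w + 3) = (w - 2)*(w + 1)*(w + 3)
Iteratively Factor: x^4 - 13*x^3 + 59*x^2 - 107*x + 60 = (x - 5)*(x^3 - 8*x^2 + 19*x - 12) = (x - 5)*(x - 4)*(x^2 - 4*x + 3) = (x - 5)*(x - 4)*(x - 3)*(x - 1)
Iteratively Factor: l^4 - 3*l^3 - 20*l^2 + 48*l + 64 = (l - 4)*(l^3 + l^2 - 16*l - 16) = (l - 4)^2*(l^2 + 5*l + 4) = (l - 4)^2*(l + 1)*(l + 4)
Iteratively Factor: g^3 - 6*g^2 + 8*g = (g)*(g^2 - 6*g + 8) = g*(g - 4)*(g - 2)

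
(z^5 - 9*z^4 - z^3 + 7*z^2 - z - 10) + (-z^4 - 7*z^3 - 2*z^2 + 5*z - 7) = z^5 - 10*z^4 - 8*z^3 + 5*z^2 + 4*z - 17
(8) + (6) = 14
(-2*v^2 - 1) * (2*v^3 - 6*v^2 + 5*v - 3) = -4*v^5 + 12*v^4 - 12*v^3 + 12*v^2 - 5*v + 3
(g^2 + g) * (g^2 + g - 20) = g^4 + 2*g^3 - 19*g^2 - 20*g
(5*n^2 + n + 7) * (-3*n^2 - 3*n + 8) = -15*n^4 - 18*n^3 + 16*n^2 - 13*n + 56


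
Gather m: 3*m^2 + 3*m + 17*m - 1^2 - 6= 3*m^2 + 20*m - 7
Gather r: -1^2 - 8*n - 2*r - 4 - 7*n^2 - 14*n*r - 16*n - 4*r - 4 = -7*n^2 - 24*n + r*(-14*n - 6) - 9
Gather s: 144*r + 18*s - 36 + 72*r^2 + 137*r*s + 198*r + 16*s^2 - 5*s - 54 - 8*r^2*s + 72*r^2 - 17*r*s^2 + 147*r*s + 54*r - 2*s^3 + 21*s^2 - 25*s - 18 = 144*r^2 + 396*r - 2*s^3 + s^2*(37 - 17*r) + s*(-8*r^2 + 284*r - 12) - 108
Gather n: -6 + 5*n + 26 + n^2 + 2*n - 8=n^2 + 7*n + 12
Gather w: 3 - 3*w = 3 - 3*w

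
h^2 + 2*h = h*(h + 2)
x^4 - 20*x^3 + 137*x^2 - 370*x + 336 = (x - 8)*(x - 7)*(x - 3)*(x - 2)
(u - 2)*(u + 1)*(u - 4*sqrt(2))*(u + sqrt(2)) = u^4 - 3*sqrt(2)*u^3 - u^3 - 10*u^2 + 3*sqrt(2)*u^2 + 8*u + 6*sqrt(2)*u + 16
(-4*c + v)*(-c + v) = 4*c^2 - 5*c*v + v^2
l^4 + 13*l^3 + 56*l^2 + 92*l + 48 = (l + 1)*(l + 2)*(l + 4)*(l + 6)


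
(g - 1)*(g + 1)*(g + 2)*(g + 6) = g^4 + 8*g^3 + 11*g^2 - 8*g - 12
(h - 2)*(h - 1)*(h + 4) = h^3 + h^2 - 10*h + 8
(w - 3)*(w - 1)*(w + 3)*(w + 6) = w^4 + 5*w^3 - 15*w^2 - 45*w + 54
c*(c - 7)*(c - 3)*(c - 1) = c^4 - 11*c^3 + 31*c^2 - 21*c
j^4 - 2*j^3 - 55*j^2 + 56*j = j*(j - 8)*(j - 1)*(j + 7)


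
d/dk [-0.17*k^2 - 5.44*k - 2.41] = -0.34*k - 5.44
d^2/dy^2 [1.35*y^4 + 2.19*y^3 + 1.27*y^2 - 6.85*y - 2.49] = 16.2*y^2 + 13.14*y + 2.54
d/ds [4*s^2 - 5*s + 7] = 8*s - 5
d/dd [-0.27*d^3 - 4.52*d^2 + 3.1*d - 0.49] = -0.81*d^2 - 9.04*d + 3.1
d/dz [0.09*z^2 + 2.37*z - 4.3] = 0.18*z + 2.37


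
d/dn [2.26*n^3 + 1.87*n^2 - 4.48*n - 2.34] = 6.78*n^2 + 3.74*n - 4.48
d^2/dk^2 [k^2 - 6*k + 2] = 2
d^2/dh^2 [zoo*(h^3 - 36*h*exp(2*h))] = zoo*(h*exp(2*h) + h + exp(2*h))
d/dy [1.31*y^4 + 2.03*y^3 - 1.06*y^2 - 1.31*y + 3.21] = 5.24*y^3 + 6.09*y^2 - 2.12*y - 1.31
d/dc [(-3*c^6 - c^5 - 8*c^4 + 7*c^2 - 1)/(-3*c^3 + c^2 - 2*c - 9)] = (27*c^8 - 6*c^7 + 51*c^6 + 154*c^5 + 114*c^4 + 288*c^3 - 23*c^2 - 124*c - 2)/(9*c^6 - 6*c^5 + 13*c^4 + 50*c^3 - 14*c^2 + 36*c + 81)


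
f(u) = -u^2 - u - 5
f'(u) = -2*u - 1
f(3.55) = -21.15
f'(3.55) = -8.10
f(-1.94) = -6.82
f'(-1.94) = 2.88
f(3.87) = -23.85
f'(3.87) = -8.74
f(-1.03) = -5.03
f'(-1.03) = 1.06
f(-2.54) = -8.91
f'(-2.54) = 4.08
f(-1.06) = -5.06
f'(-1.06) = 1.12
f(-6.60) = -41.96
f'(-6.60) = 12.20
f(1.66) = -9.42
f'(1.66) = -4.32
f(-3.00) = -11.00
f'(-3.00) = 5.00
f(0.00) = -5.00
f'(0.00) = -1.00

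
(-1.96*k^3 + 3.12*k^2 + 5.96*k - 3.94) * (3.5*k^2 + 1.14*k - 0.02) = -6.86*k^5 + 8.6856*k^4 + 24.456*k^3 - 7.058*k^2 - 4.6108*k + 0.0788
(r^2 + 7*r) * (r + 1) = r^3 + 8*r^2 + 7*r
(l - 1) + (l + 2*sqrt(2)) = 2*l - 1 + 2*sqrt(2)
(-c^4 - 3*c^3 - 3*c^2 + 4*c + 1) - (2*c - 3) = -c^4 - 3*c^3 - 3*c^2 + 2*c + 4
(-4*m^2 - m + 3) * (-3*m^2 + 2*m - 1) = 12*m^4 - 5*m^3 - 7*m^2 + 7*m - 3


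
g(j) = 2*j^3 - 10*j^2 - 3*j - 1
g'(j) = 6*j^2 - 20*j - 3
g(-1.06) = -11.44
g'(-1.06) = 24.94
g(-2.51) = -88.10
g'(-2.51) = 85.00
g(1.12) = -14.09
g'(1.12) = -17.87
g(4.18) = -42.19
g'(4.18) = 18.23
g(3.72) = -47.59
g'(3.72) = 5.63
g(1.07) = -13.21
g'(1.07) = -17.53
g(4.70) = -28.35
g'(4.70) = 35.54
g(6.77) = 140.94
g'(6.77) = 136.60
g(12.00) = 1979.00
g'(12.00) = 621.00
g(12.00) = 1979.00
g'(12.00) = 621.00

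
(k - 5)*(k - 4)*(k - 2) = k^3 - 11*k^2 + 38*k - 40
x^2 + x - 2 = (x - 1)*(x + 2)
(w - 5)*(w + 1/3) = w^2 - 14*w/3 - 5/3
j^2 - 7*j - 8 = (j - 8)*(j + 1)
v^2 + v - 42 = (v - 6)*(v + 7)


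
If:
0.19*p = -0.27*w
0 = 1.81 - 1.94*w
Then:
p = -1.33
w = 0.93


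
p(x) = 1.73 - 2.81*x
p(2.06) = -4.06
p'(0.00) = -2.81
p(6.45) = -16.39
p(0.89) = -0.77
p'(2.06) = -2.81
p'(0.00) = -2.81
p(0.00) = 1.73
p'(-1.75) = -2.81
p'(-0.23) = -2.81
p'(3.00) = -2.81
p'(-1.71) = -2.81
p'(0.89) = -2.81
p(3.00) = -6.70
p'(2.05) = -2.81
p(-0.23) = 2.38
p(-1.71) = 6.54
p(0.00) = 1.73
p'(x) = -2.81000000000000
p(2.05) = -4.03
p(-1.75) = 6.65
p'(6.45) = -2.81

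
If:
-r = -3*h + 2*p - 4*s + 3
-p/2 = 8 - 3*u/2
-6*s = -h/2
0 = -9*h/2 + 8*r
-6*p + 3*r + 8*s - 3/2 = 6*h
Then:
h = 180/287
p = -207/328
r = 405/1148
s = 15/287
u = 5041/984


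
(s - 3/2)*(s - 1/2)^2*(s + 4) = s^4 + 3*s^3/2 - 33*s^2/4 + 53*s/8 - 3/2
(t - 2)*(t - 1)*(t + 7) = t^3 + 4*t^2 - 19*t + 14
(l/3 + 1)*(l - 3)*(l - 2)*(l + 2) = l^4/3 - 13*l^2/3 + 12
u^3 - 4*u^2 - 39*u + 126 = (u - 7)*(u - 3)*(u + 6)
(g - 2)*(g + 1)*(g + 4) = g^3 + 3*g^2 - 6*g - 8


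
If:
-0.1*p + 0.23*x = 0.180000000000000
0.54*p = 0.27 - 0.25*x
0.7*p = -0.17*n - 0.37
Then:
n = -2.65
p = 0.11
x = 0.83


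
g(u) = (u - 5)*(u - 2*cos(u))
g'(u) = u + (u - 5)*(2*sin(u) + 1) - 2*cos(u)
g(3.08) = -9.75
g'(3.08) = 2.92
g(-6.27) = 93.20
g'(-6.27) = -19.84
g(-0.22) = 11.34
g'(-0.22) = -5.11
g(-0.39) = 12.07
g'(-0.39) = -3.53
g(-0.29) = 11.67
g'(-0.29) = -4.47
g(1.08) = -0.54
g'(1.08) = -10.70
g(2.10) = -9.02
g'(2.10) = -4.80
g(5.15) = 0.65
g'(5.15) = 4.18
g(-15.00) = 269.61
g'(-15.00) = -7.47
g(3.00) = -9.96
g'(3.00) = 2.42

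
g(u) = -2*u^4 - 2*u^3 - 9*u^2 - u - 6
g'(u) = -8*u^3 - 6*u^2 - 18*u - 1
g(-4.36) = -729.69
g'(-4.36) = 626.48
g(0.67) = -11.71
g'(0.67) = -18.16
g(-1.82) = -43.88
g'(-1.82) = 60.11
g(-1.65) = -34.69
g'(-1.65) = 48.30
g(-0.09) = -5.98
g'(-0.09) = 0.58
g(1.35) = -35.32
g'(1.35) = -55.92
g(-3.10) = -214.51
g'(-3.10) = 235.47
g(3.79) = -660.60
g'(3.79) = -590.92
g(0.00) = -6.00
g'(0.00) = -1.00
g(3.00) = -306.00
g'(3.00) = -325.00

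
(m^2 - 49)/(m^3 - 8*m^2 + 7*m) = (m + 7)/(m*(m - 1))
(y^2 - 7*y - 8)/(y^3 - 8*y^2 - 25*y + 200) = (y + 1)/(y^2 - 25)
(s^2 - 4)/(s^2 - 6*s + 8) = (s + 2)/(s - 4)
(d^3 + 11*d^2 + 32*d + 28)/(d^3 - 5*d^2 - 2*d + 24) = (d^2 + 9*d + 14)/(d^2 - 7*d + 12)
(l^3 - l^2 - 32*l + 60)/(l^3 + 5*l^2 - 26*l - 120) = (l - 2)/(l + 4)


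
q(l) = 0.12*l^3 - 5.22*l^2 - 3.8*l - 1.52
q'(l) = 0.36*l^2 - 10.44*l - 3.8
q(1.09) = -11.71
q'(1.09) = -14.75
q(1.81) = -24.79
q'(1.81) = -21.52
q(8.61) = -344.61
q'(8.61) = -67.00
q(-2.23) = -20.34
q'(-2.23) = 21.27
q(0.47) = -4.45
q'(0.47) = -8.63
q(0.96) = -9.87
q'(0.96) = -13.49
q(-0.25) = -0.90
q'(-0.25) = -1.17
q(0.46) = -4.36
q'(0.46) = -8.53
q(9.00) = -371.06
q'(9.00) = -68.60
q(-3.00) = -40.34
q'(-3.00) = 30.76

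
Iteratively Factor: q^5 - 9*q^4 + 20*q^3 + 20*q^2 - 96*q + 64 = (q - 4)*(q^4 - 5*q^3 + 20*q - 16) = (q - 4)*(q + 2)*(q^3 - 7*q^2 + 14*q - 8) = (q - 4)*(q - 2)*(q + 2)*(q^2 - 5*q + 4) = (q - 4)*(q - 2)*(q - 1)*(q + 2)*(q - 4)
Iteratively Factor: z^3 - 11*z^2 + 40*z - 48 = (z - 4)*(z^2 - 7*z + 12) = (z - 4)*(z - 3)*(z - 4)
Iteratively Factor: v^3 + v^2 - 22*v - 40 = (v - 5)*(v^2 + 6*v + 8) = (v - 5)*(v + 2)*(v + 4)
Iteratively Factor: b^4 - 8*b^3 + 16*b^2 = (b - 4)*(b^3 - 4*b^2) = b*(b - 4)*(b^2 - 4*b) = b*(b - 4)^2*(b)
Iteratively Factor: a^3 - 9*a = (a - 3)*(a^2 + 3*a) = (a - 3)*(a + 3)*(a)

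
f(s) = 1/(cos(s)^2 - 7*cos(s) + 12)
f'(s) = (2*sin(s)*cos(s) - 7*sin(s))/(cos(s)^2 - 7*cos(s) + 12)^2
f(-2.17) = 0.06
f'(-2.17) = 0.03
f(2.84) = 0.05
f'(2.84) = -0.01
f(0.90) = 0.12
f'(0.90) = -0.07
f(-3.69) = 0.05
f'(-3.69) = -0.01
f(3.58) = 0.05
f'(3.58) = 0.01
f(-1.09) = 0.11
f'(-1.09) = 0.07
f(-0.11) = 0.17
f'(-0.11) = 0.02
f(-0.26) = 0.16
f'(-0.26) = 0.03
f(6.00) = 0.16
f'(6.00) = 0.04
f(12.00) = 0.15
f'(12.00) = 0.06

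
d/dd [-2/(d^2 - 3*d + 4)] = 2*(2*d - 3)/(d^2 - 3*d + 4)^2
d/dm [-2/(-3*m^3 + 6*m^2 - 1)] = 6*m*(4 - 3*m)/(3*m^3 - 6*m^2 + 1)^2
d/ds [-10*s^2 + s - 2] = 1 - 20*s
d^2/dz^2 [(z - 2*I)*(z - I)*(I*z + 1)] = 6*I*z + 8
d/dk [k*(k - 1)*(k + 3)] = 3*k^2 + 4*k - 3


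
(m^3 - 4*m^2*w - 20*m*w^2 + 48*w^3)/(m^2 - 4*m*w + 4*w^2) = (-m^2 + 2*m*w + 24*w^2)/(-m + 2*w)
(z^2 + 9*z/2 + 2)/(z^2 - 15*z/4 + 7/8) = 4*(2*z^2 + 9*z + 4)/(8*z^2 - 30*z + 7)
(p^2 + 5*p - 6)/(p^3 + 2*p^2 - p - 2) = (p + 6)/(p^2 + 3*p + 2)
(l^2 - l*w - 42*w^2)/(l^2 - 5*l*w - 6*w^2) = (-l^2 + l*w + 42*w^2)/(-l^2 + 5*l*w + 6*w^2)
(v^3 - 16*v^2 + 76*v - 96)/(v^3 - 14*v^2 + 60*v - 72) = (v - 8)/(v - 6)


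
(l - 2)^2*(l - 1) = l^3 - 5*l^2 + 8*l - 4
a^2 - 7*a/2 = a*(a - 7/2)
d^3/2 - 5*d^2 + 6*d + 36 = (d/2 + 1)*(d - 6)^2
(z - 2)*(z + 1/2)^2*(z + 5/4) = z^4 + z^3/4 - 3*z^2 - 43*z/16 - 5/8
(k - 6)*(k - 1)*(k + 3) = k^3 - 4*k^2 - 15*k + 18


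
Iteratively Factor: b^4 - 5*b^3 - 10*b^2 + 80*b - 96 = (b - 4)*(b^3 - b^2 - 14*b + 24) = (b - 4)*(b - 2)*(b^2 + b - 12) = (b - 4)*(b - 3)*(b - 2)*(b + 4)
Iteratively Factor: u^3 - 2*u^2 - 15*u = (u)*(u^2 - 2*u - 15) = u*(u - 5)*(u + 3)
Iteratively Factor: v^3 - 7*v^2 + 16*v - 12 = (v - 2)*(v^2 - 5*v + 6) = (v - 3)*(v - 2)*(v - 2)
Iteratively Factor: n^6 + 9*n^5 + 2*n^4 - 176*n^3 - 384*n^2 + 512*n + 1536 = (n + 3)*(n^5 + 6*n^4 - 16*n^3 - 128*n^2 + 512) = (n - 4)*(n + 3)*(n^4 + 10*n^3 + 24*n^2 - 32*n - 128) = (n - 4)*(n + 3)*(n + 4)*(n^3 + 6*n^2 - 32) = (n - 4)*(n + 3)*(n + 4)^2*(n^2 + 2*n - 8) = (n - 4)*(n - 2)*(n + 3)*(n + 4)^2*(n + 4)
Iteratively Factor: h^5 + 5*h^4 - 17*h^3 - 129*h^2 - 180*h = (h)*(h^4 + 5*h^3 - 17*h^2 - 129*h - 180) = h*(h + 3)*(h^3 + 2*h^2 - 23*h - 60) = h*(h + 3)*(h + 4)*(h^2 - 2*h - 15) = h*(h + 3)^2*(h + 4)*(h - 5)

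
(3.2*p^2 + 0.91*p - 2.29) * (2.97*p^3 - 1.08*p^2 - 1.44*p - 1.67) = 9.504*p^5 - 0.7533*p^4 - 12.3921*p^3 - 4.1812*p^2 + 1.7779*p + 3.8243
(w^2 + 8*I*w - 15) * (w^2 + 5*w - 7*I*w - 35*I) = w^4 + 5*w^3 + I*w^3 + 41*w^2 + 5*I*w^2 + 205*w + 105*I*w + 525*I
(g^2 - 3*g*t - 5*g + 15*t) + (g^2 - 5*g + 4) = 2*g^2 - 3*g*t - 10*g + 15*t + 4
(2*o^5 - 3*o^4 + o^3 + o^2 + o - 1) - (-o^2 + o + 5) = 2*o^5 - 3*o^4 + o^3 + 2*o^2 - 6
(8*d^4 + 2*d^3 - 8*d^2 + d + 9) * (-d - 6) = -8*d^5 - 50*d^4 - 4*d^3 + 47*d^2 - 15*d - 54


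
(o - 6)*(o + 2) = o^2 - 4*o - 12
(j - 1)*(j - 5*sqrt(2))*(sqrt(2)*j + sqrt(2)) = sqrt(2)*j^3 - 10*j^2 - sqrt(2)*j + 10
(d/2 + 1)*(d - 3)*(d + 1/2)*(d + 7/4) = d^4/2 + 5*d^3/8 - 59*d^2/16 - 115*d/16 - 21/8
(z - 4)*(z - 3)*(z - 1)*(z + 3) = z^4 - 5*z^3 - 5*z^2 + 45*z - 36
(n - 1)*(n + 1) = n^2 - 1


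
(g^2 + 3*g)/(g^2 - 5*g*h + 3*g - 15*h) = g/(g - 5*h)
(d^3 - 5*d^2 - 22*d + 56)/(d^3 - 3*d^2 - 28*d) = (d - 2)/d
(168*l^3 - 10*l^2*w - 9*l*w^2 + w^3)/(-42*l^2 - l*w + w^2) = (-24*l^2 - 2*l*w + w^2)/(6*l + w)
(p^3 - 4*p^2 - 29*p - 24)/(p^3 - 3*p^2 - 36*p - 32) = (p + 3)/(p + 4)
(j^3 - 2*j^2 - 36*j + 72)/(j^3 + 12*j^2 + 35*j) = (j^3 - 2*j^2 - 36*j + 72)/(j*(j^2 + 12*j + 35))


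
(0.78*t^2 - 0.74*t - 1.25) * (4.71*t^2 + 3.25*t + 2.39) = 3.6738*t^4 - 0.9504*t^3 - 6.4283*t^2 - 5.8311*t - 2.9875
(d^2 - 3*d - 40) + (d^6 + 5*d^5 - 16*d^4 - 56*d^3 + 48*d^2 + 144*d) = d^6 + 5*d^5 - 16*d^4 - 56*d^3 + 49*d^2 + 141*d - 40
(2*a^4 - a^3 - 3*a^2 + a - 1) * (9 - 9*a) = -18*a^5 + 27*a^4 + 18*a^3 - 36*a^2 + 18*a - 9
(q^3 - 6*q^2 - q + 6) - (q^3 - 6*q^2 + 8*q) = 6 - 9*q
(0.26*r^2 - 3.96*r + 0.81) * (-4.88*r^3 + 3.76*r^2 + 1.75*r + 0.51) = -1.2688*r^5 + 20.3024*r^4 - 18.3874*r^3 - 3.7518*r^2 - 0.6021*r + 0.4131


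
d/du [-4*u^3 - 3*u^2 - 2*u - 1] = -12*u^2 - 6*u - 2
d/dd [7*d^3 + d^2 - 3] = d*(21*d + 2)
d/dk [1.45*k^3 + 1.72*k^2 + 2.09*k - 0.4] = 4.35*k^2 + 3.44*k + 2.09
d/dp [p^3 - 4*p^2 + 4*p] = 3*p^2 - 8*p + 4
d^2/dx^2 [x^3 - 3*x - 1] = 6*x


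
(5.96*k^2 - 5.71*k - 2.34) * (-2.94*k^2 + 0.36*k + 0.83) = -17.5224*k^4 + 18.933*k^3 + 9.7708*k^2 - 5.5817*k - 1.9422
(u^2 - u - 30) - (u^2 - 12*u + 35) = 11*u - 65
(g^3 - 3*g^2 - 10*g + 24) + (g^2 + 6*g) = g^3 - 2*g^2 - 4*g + 24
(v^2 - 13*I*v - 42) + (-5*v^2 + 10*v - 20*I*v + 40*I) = -4*v^2 + 10*v - 33*I*v - 42 + 40*I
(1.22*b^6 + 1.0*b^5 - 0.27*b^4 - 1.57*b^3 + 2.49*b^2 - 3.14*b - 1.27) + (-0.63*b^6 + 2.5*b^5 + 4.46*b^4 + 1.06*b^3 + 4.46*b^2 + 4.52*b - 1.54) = 0.59*b^6 + 3.5*b^5 + 4.19*b^4 - 0.51*b^3 + 6.95*b^2 + 1.38*b - 2.81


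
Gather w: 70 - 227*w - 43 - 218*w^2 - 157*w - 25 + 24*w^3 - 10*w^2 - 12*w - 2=24*w^3 - 228*w^2 - 396*w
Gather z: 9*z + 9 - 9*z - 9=0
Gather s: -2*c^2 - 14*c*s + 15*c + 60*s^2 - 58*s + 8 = -2*c^2 + 15*c + 60*s^2 + s*(-14*c - 58) + 8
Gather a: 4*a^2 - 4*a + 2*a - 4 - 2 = 4*a^2 - 2*a - 6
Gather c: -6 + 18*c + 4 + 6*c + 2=24*c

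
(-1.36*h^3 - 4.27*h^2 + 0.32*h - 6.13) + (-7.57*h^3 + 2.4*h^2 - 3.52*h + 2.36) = -8.93*h^3 - 1.87*h^2 - 3.2*h - 3.77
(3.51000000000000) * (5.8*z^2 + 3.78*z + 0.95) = 20.358*z^2 + 13.2678*z + 3.3345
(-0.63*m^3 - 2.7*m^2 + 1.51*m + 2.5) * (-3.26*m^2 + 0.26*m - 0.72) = 2.0538*m^5 + 8.6382*m^4 - 5.171*m^3 - 5.8134*m^2 - 0.4372*m - 1.8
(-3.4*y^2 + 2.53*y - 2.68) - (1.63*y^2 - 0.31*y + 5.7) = -5.03*y^2 + 2.84*y - 8.38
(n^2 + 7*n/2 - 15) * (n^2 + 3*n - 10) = n^4 + 13*n^3/2 - 29*n^2/2 - 80*n + 150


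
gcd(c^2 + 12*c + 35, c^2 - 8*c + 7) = 1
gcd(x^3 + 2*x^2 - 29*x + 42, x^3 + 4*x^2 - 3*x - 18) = x - 2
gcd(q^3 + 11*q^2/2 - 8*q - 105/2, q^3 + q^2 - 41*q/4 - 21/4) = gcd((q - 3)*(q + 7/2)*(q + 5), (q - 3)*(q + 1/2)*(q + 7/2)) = q^2 + q/2 - 21/2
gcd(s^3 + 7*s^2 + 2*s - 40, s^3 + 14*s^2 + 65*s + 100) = s^2 + 9*s + 20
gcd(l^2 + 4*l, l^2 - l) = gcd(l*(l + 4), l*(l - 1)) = l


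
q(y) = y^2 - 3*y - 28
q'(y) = 2*y - 3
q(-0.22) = -27.29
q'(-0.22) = -3.44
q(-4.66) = 7.70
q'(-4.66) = -12.32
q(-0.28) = -27.08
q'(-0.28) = -3.56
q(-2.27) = -16.04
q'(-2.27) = -7.54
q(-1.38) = -21.96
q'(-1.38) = -5.76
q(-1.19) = -23.01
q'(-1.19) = -5.38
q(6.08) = -9.27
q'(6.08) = 9.16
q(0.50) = -29.25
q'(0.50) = -2.00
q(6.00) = -10.00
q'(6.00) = 9.00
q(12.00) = 80.00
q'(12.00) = 21.00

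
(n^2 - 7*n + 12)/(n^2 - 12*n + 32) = (n - 3)/(n - 8)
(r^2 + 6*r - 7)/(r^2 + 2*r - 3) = (r + 7)/(r + 3)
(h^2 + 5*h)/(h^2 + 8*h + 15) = h/(h + 3)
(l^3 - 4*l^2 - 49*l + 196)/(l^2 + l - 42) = (l^2 - 11*l + 28)/(l - 6)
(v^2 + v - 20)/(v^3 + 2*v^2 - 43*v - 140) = (v - 4)/(v^2 - 3*v - 28)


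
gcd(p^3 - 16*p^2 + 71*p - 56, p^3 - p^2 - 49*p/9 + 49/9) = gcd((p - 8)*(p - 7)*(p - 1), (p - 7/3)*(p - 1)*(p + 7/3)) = p - 1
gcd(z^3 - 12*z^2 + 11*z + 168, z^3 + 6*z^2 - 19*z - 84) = z + 3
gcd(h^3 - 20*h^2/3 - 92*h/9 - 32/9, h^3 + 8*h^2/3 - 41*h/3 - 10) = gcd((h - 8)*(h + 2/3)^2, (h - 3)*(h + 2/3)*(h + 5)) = h + 2/3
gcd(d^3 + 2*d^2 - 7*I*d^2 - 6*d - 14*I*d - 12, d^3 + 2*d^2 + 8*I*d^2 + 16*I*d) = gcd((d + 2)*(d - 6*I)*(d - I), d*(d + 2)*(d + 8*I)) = d + 2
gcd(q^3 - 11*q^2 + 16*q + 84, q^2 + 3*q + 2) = q + 2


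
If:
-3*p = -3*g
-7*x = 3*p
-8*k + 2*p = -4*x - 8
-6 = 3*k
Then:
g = -84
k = -2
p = -84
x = 36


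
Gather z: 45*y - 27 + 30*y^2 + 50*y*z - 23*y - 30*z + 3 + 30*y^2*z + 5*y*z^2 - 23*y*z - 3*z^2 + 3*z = 30*y^2 + 22*y + z^2*(5*y - 3) + z*(30*y^2 + 27*y - 27) - 24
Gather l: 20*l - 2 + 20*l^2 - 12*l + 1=20*l^2 + 8*l - 1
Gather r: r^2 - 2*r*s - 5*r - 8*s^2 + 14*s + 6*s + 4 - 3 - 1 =r^2 + r*(-2*s - 5) - 8*s^2 + 20*s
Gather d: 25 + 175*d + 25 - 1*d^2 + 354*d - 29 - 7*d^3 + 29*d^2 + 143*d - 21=-7*d^3 + 28*d^2 + 672*d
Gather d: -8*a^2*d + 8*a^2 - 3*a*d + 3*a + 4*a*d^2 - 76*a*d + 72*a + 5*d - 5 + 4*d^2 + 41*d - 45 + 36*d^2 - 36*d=8*a^2 + 75*a + d^2*(4*a + 40) + d*(-8*a^2 - 79*a + 10) - 50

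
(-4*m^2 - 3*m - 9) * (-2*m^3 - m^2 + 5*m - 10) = 8*m^5 + 10*m^4 + m^3 + 34*m^2 - 15*m + 90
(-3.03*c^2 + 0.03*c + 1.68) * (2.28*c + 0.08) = -6.9084*c^3 - 0.174*c^2 + 3.8328*c + 0.1344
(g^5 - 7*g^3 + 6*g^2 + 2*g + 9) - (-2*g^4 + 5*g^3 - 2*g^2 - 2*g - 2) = g^5 + 2*g^4 - 12*g^3 + 8*g^2 + 4*g + 11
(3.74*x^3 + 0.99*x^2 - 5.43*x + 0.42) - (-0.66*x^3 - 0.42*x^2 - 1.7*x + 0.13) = 4.4*x^3 + 1.41*x^2 - 3.73*x + 0.29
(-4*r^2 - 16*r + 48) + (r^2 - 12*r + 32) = -3*r^2 - 28*r + 80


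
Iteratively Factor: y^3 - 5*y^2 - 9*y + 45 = (y - 5)*(y^2 - 9) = (y - 5)*(y + 3)*(y - 3)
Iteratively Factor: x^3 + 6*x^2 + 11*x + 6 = (x + 3)*(x^2 + 3*x + 2) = (x + 2)*(x + 3)*(x + 1)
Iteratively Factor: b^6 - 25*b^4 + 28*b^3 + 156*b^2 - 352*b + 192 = (b - 2)*(b^5 + 2*b^4 - 21*b^3 - 14*b^2 + 128*b - 96) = (b - 2)^2*(b^4 + 4*b^3 - 13*b^2 - 40*b + 48) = (b - 3)*(b - 2)^2*(b^3 + 7*b^2 + 8*b - 16) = (b - 3)*(b - 2)^2*(b + 4)*(b^2 + 3*b - 4) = (b - 3)*(b - 2)^2*(b + 4)^2*(b - 1)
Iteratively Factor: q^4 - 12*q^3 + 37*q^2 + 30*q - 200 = (q - 5)*(q^3 - 7*q^2 + 2*q + 40) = (q - 5)*(q + 2)*(q^2 - 9*q + 20) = (q - 5)^2*(q + 2)*(q - 4)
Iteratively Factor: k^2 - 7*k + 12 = (k - 4)*(k - 3)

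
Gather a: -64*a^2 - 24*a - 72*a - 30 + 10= -64*a^2 - 96*a - 20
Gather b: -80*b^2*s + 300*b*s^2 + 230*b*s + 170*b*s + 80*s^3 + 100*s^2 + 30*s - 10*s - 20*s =-80*b^2*s + b*(300*s^2 + 400*s) + 80*s^3 + 100*s^2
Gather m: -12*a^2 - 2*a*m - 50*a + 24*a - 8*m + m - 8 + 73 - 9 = -12*a^2 - 26*a + m*(-2*a - 7) + 56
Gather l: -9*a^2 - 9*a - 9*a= -9*a^2 - 18*a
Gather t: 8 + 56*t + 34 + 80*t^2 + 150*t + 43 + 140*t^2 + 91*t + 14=220*t^2 + 297*t + 99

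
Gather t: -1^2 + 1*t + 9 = t + 8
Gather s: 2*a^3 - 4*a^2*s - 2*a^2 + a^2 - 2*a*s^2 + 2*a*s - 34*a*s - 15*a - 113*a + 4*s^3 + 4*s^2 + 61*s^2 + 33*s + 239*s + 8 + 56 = 2*a^3 - a^2 - 128*a + 4*s^3 + s^2*(65 - 2*a) + s*(-4*a^2 - 32*a + 272) + 64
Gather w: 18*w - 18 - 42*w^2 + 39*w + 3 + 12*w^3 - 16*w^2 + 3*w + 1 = 12*w^3 - 58*w^2 + 60*w - 14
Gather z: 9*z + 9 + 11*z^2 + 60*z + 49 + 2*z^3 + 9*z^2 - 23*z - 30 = 2*z^3 + 20*z^2 + 46*z + 28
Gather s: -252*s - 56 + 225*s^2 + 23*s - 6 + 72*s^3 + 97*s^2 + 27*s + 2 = 72*s^3 + 322*s^2 - 202*s - 60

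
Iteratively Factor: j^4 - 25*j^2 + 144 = (j - 4)*(j^3 + 4*j^2 - 9*j - 36) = (j - 4)*(j + 3)*(j^2 + j - 12) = (j - 4)*(j - 3)*(j + 3)*(j + 4)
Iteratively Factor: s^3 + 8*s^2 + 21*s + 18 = (s + 2)*(s^2 + 6*s + 9) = (s + 2)*(s + 3)*(s + 3)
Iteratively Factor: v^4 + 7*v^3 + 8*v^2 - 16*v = (v + 4)*(v^3 + 3*v^2 - 4*v) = (v - 1)*(v + 4)*(v^2 + 4*v) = (v - 1)*(v + 4)^2*(v)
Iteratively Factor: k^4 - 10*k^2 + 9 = (k + 1)*(k^3 - k^2 - 9*k + 9) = (k + 1)*(k + 3)*(k^2 - 4*k + 3) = (k - 3)*(k + 1)*(k + 3)*(k - 1)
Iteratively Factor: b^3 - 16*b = (b - 4)*(b^2 + 4*b) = b*(b - 4)*(b + 4)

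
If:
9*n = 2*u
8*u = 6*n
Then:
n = 0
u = 0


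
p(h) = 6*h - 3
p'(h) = 6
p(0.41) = -0.54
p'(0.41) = 6.00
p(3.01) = 15.06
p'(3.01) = 6.00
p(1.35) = 5.10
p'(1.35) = 6.00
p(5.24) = 28.44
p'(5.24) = 6.00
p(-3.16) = -21.96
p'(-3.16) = 6.00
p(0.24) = -1.56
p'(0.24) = 6.00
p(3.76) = 19.56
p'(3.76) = 6.00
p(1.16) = 3.96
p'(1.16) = 6.00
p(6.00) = 33.00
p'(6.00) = 6.00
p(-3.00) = -21.00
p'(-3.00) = 6.00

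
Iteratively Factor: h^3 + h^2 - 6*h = (h - 2)*(h^2 + 3*h) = (h - 2)*(h + 3)*(h)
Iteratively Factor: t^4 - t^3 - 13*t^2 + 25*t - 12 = (t + 4)*(t^3 - 5*t^2 + 7*t - 3) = (t - 3)*(t + 4)*(t^2 - 2*t + 1) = (t - 3)*(t - 1)*(t + 4)*(t - 1)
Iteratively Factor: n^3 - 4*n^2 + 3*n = (n)*(n^2 - 4*n + 3) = n*(n - 1)*(n - 3)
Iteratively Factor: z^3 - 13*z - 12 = (z + 1)*(z^2 - z - 12) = (z - 4)*(z + 1)*(z + 3)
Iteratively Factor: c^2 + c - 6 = (c + 3)*(c - 2)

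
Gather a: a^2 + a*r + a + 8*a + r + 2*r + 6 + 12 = a^2 + a*(r + 9) + 3*r + 18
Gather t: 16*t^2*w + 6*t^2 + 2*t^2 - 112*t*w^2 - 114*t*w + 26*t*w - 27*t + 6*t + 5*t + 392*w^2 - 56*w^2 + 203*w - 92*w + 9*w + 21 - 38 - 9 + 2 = t^2*(16*w + 8) + t*(-112*w^2 - 88*w - 16) + 336*w^2 + 120*w - 24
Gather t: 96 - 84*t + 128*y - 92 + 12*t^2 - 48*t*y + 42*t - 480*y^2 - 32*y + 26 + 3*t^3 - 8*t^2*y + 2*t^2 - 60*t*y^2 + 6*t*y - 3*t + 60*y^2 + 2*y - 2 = 3*t^3 + t^2*(14 - 8*y) + t*(-60*y^2 - 42*y - 45) - 420*y^2 + 98*y + 28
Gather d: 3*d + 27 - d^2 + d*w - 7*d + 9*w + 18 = -d^2 + d*(w - 4) + 9*w + 45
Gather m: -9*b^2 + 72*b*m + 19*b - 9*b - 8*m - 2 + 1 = -9*b^2 + 10*b + m*(72*b - 8) - 1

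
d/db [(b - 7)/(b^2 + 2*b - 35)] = (b^2 + 2*b - 2*(b - 7)*(b + 1) - 35)/(b^2 + 2*b - 35)^2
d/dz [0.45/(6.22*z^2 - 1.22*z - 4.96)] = (0.549 - 5.598*z)/(-6.22*z^2 + 1.22*z + 4.96)^2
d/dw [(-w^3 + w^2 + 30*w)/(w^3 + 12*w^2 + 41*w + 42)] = (-13*w^4 - 142*w^3 - 445*w^2 + 84*w + 1260)/(w^6 + 24*w^5 + 226*w^4 + 1068*w^3 + 2689*w^2 + 3444*w + 1764)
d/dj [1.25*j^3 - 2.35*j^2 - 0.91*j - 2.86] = 3.75*j^2 - 4.7*j - 0.91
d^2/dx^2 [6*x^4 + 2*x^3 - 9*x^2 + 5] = 72*x^2 + 12*x - 18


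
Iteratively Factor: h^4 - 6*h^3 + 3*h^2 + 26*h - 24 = (h - 3)*(h^3 - 3*h^2 - 6*h + 8) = (h - 3)*(h + 2)*(h^2 - 5*h + 4) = (h - 3)*(h - 1)*(h + 2)*(h - 4)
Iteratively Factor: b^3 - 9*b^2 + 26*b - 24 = (b - 3)*(b^2 - 6*b + 8) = (b - 3)*(b - 2)*(b - 4)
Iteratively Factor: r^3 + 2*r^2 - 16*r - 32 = (r - 4)*(r^2 + 6*r + 8) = (r - 4)*(r + 4)*(r + 2)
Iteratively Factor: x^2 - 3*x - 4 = (x + 1)*(x - 4)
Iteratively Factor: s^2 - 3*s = (s - 3)*(s)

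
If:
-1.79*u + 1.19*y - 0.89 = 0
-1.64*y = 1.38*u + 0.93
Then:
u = -0.56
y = -0.10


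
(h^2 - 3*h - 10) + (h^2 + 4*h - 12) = 2*h^2 + h - 22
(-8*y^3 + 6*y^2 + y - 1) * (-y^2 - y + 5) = 8*y^5 + 2*y^4 - 47*y^3 + 30*y^2 + 6*y - 5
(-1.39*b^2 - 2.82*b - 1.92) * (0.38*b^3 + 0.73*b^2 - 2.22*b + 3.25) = -0.5282*b^5 - 2.0863*b^4 + 0.2976*b^3 + 0.3413*b^2 - 4.9026*b - 6.24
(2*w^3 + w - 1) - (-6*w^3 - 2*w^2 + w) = 8*w^3 + 2*w^2 - 1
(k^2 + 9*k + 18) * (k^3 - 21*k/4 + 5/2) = k^5 + 9*k^4 + 51*k^3/4 - 179*k^2/4 - 72*k + 45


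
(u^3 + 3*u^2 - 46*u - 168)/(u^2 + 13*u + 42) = (u^2 - 3*u - 28)/(u + 7)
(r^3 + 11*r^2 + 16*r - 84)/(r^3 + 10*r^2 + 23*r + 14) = (r^2 + 4*r - 12)/(r^2 + 3*r + 2)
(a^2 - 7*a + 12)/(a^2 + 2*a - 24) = (a - 3)/(a + 6)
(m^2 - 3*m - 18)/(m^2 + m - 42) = (m + 3)/(m + 7)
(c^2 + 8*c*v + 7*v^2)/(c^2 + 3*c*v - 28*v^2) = (-c - v)/(-c + 4*v)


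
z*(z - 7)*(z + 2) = z^3 - 5*z^2 - 14*z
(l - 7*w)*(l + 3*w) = l^2 - 4*l*w - 21*w^2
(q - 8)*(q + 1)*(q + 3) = q^3 - 4*q^2 - 29*q - 24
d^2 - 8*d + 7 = (d - 7)*(d - 1)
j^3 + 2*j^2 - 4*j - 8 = (j - 2)*(j + 2)^2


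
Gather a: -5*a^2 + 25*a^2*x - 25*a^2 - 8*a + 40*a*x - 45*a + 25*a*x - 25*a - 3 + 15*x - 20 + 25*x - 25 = a^2*(25*x - 30) + a*(65*x - 78) + 40*x - 48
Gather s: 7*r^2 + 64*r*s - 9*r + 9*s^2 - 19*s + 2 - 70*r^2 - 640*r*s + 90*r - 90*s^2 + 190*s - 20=-63*r^2 + 81*r - 81*s^2 + s*(171 - 576*r) - 18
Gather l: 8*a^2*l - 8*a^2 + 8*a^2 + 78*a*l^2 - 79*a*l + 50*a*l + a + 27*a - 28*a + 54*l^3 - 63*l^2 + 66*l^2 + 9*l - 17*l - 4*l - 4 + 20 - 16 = 54*l^3 + l^2*(78*a + 3) + l*(8*a^2 - 29*a - 12)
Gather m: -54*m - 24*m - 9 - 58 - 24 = -78*m - 91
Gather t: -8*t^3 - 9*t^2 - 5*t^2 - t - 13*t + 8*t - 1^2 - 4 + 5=-8*t^3 - 14*t^2 - 6*t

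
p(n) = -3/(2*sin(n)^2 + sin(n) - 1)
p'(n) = -3*(-4*sin(n)*cos(n) - cos(n))/(2*sin(n)^2 + sin(n) - 1)^2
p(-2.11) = 7.78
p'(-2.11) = 25.23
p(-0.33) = 2.69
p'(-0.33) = -0.68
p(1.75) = -1.56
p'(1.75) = -0.72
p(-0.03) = 2.92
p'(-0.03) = 2.50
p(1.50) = -1.51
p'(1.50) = 0.27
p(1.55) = -1.50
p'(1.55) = 0.08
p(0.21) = 4.26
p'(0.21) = 10.84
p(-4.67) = -1.50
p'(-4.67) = -0.16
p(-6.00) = 5.32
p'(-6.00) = 19.15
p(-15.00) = 3.73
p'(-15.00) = 5.64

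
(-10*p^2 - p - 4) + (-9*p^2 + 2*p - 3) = -19*p^2 + p - 7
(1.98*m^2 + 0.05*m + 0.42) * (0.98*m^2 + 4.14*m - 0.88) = 1.9404*m^4 + 8.2462*m^3 - 1.1238*m^2 + 1.6948*m - 0.3696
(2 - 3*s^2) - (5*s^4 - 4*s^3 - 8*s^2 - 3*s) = -5*s^4 + 4*s^3 + 5*s^2 + 3*s + 2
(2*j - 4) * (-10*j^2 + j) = -20*j^3 + 42*j^2 - 4*j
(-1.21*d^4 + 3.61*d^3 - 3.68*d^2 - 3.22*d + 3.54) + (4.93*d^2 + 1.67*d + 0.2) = -1.21*d^4 + 3.61*d^3 + 1.25*d^2 - 1.55*d + 3.74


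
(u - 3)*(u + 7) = u^2 + 4*u - 21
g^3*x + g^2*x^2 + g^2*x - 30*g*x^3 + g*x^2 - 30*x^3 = (g - 5*x)*(g + 6*x)*(g*x + x)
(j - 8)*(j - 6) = j^2 - 14*j + 48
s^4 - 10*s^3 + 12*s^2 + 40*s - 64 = (s - 8)*(s - 2)^2*(s + 2)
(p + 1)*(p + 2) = p^2 + 3*p + 2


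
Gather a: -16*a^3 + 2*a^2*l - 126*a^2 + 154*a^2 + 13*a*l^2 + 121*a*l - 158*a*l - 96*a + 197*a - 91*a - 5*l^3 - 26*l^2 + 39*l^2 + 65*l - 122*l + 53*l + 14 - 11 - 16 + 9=-16*a^3 + a^2*(2*l + 28) + a*(13*l^2 - 37*l + 10) - 5*l^3 + 13*l^2 - 4*l - 4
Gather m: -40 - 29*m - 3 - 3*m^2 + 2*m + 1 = -3*m^2 - 27*m - 42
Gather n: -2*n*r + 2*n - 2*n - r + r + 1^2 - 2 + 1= -2*n*r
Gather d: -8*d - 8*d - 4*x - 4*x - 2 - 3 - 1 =-16*d - 8*x - 6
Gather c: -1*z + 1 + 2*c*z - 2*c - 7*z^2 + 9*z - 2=c*(2*z - 2) - 7*z^2 + 8*z - 1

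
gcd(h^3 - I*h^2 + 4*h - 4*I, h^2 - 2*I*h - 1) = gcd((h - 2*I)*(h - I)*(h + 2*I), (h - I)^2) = h - I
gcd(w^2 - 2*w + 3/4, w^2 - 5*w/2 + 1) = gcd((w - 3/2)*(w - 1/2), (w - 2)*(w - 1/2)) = w - 1/2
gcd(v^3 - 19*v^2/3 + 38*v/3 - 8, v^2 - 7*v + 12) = v - 3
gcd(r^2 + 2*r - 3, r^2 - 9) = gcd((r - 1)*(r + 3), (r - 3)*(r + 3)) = r + 3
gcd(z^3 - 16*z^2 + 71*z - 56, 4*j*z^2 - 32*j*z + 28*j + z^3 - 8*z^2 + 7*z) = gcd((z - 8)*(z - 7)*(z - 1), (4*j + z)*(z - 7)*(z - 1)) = z^2 - 8*z + 7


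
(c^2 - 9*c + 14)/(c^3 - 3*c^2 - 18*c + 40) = (c - 7)/(c^2 - c - 20)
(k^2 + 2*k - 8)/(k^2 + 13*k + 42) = (k^2 + 2*k - 8)/(k^2 + 13*k + 42)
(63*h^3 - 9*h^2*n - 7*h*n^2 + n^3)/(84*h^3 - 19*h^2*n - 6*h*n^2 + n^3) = (3*h + n)/(4*h + n)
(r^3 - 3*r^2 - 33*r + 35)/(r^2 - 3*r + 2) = (r^2 - 2*r - 35)/(r - 2)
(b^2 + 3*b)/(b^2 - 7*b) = (b + 3)/(b - 7)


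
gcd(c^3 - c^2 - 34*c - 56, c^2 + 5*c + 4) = c + 4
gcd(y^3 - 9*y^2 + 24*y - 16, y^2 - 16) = y - 4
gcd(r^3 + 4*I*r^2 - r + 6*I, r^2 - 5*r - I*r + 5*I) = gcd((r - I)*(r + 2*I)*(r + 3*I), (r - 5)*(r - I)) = r - I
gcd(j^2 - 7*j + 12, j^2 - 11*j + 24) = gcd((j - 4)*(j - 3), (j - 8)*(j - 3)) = j - 3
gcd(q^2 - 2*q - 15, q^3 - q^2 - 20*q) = q - 5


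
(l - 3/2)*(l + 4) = l^2 + 5*l/2 - 6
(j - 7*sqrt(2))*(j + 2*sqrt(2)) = j^2 - 5*sqrt(2)*j - 28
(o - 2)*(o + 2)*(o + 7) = o^3 + 7*o^2 - 4*o - 28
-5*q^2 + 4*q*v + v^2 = (-q + v)*(5*q + v)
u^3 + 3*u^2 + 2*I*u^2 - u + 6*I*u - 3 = (u + 3)*(u + I)^2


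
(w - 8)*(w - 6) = w^2 - 14*w + 48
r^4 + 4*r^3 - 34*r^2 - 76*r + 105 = (r - 5)*(r - 1)*(r + 3)*(r + 7)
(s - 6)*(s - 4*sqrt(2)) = s^2 - 6*s - 4*sqrt(2)*s + 24*sqrt(2)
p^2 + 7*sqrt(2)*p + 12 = (p + sqrt(2))*(p + 6*sqrt(2))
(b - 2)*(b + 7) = b^2 + 5*b - 14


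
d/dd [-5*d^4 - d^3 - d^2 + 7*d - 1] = -20*d^3 - 3*d^2 - 2*d + 7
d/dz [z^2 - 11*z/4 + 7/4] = 2*z - 11/4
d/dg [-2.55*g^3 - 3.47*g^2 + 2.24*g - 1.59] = -7.65*g^2 - 6.94*g + 2.24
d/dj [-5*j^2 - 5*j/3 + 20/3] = -10*j - 5/3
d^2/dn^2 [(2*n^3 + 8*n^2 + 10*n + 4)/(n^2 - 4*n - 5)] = 168/(n^3 - 15*n^2 + 75*n - 125)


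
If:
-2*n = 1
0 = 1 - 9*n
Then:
No Solution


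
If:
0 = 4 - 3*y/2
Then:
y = 8/3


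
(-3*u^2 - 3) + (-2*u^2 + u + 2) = -5*u^2 + u - 1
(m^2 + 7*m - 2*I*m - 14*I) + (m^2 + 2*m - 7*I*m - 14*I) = 2*m^2 + 9*m - 9*I*m - 28*I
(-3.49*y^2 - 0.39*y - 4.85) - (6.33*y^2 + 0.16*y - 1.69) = -9.82*y^2 - 0.55*y - 3.16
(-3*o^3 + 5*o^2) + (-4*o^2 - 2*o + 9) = -3*o^3 + o^2 - 2*o + 9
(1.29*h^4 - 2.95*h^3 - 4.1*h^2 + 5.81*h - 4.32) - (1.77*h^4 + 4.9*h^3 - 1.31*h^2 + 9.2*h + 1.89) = -0.48*h^4 - 7.85*h^3 - 2.79*h^2 - 3.39*h - 6.21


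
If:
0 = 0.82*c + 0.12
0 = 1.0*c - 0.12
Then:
No Solution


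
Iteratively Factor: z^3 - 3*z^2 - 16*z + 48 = (z - 4)*(z^2 + z - 12) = (z - 4)*(z + 4)*(z - 3)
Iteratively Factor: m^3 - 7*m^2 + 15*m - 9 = (m - 1)*(m^2 - 6*m + 9) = (m - 3)*(m - 1)*(m - 3)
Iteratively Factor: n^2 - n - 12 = (n - 4)*(n + 3)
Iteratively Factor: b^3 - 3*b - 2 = (b - 2)*(b^2 + 2*b + 1) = (b - 2)*(b + 1)*(b + 1)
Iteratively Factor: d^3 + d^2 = (d)*(d^2 + d) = d*(d + 1)*(d)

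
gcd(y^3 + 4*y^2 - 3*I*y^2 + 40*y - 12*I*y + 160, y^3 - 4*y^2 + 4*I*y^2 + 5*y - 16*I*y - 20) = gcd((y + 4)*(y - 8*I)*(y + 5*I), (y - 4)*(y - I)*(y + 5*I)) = y + 5*I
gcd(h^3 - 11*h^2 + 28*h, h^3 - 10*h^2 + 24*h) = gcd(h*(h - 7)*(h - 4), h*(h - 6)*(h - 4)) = h^2 - 4*h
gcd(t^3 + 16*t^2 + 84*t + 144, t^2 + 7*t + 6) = t + 6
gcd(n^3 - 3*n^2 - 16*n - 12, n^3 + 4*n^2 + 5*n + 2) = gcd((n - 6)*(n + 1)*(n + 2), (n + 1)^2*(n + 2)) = n^2 + 3*n + 2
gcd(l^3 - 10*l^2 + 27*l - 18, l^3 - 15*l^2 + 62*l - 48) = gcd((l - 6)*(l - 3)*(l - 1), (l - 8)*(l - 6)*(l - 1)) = l^2 - 7*l + 6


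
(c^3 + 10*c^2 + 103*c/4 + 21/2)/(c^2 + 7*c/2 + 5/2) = (4*c^3 + 40*c^2 + 103*c + 42)/(2*(2*c^2 + 7*c + 5))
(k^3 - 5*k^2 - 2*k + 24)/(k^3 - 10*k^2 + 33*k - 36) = (k + 2)/(k - 3)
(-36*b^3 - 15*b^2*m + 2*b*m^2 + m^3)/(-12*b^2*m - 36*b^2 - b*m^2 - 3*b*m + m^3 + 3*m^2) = (3*b + m)/(m + 3)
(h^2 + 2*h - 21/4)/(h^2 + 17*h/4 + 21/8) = 2*(2*h - 3)/(4*h + 3)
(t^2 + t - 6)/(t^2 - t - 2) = (t + 3)/(t + 1)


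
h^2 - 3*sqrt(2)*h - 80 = (h - 8*sqrt(2))*(h + 5*sqrt(2))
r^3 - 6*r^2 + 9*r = r*(r - 3)^2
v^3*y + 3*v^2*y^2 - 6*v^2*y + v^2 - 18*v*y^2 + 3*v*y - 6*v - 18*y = (v - 6)*(v + 3*y)*(v*y + 1)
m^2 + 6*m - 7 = (m - 1)*(m + 7)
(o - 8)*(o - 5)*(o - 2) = o^3 - 15*o^2 + 66*o - 80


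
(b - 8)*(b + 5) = b^2 - 3*b - 40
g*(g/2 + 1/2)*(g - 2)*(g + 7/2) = g^4/2 + 5*g^3/4 - 11*g^2/4 - 7*g/2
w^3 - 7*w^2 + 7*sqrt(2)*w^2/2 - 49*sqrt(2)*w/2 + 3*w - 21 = (w - 7)*(w + sqrt(2)/2)*(w + 3*sqrt(2))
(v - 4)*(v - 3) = v^2 - 7*v + 12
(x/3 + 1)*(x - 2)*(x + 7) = x^3/3 + 8*x^2/3 + x/3 - 14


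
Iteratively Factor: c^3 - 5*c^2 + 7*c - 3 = (c - 1)*(c^2 - 4*c + 3) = (c - 3)*(c - 1)*(c - 1)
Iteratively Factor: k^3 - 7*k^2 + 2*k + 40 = (k + 2)*(k^2 - 9*k + 20) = (k - 5)*(k + 2)*(k - 4)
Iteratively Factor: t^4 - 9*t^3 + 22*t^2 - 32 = (t - 4)*(t^3 - 5*t^2 + 2*t + 8) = (t - 4)^2*(t^2 - t - 2) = (t - 4)^2*(t + 1)*(t - 2)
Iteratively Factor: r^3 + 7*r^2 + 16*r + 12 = (r + 3)*(r^2 + 4*r + 4) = (r + 2)*(r + 3)*(r + 2)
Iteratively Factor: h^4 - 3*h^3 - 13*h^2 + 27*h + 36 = (h - 3)*(h^3 - 13*h - 12) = (h - 3)*(h + 1)*(h^2 - h - 12) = (h - 4)*(h - 3)*(h + 1)*(h + 3)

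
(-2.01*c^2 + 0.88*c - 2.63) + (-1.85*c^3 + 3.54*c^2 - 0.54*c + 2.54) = -1.85*c^3 + 1.53*c^2 + 0.34*c - 0.0899999999999999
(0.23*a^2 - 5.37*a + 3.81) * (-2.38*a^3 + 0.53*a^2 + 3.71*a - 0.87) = -0.5474*a^5 + 12.9025*a^4 - 11.0606*a^3 - 18.1035*a^2 + 18.807*a - 3.3147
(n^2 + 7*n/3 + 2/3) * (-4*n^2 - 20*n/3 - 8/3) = -4*n^4 - 16*n^3 - 188*n^2/9 - 32*n/3 - 16/9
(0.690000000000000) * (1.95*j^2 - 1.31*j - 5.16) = 1.3455*j^2 - 0.9039*j - 3.5604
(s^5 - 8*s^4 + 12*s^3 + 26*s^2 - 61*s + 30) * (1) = s^5 - 8*s^4 + 12*s^3 + 26*s^2 - 61*s + 30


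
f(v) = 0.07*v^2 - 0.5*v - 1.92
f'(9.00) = 0.76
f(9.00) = -0.75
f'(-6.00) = -1.34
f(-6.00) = 3.60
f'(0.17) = -0.48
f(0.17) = -2.00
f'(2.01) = -0.22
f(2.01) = -2.64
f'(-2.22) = -0.81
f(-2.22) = -0.47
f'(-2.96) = -0.91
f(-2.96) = 0.17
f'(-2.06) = -0.79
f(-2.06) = -0.59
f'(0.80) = -0.39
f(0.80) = -2.28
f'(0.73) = -0.40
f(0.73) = -2.25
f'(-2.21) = -0.81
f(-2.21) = -0.47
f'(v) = 0.14*v - 0.5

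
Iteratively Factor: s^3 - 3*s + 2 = (s + 2)*(s^2 - 2*s + 1) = (s - 1)*(s + 2)*(s - 1)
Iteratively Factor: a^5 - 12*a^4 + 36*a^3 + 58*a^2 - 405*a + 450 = (a - 2)*(a^4 - 10*a^3 + 16*a^2 + 90*a - 225) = (a - 2)*(a + 3)*(a^3 - 13*a^2 + 55*a - 75) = (a - 5)*(a - 2)*(a + 3)*(a^2 - 8*a + 15) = (a - 5)*(a - 3)*(a - 2)*(a + 3)*(a - 5)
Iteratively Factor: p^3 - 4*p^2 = (p - 4)*(p^2) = p*(p - 4)*(p)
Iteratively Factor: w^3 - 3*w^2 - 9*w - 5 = (w + 1)*(w^2 - 4*w - 5) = (w + 1)^2*(w - 5)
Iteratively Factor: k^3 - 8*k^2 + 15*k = (k)*(k^2 - 8*k + 15) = k*(k - 5)*(k - 3)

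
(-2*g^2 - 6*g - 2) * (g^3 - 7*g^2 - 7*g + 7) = -2*g^5 + 8*g^4 + 54*g^3 + 42*g^2 - 28*g - 14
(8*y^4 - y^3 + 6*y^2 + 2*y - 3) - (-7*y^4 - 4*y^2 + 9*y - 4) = 15*y^4 - y^3 + 10*y^2 - 7*y + 1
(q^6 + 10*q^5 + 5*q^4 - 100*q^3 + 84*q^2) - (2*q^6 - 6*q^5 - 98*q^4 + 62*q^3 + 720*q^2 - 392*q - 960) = -q^6 + 16*q^5 + 103*q^4 - 162*q^3 - 636*q^2 + 392*q + 960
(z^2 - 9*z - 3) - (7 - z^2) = 2*z^2 - 9*z - 10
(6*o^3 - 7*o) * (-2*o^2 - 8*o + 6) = -12*o^5 - 48*o^4 + 50*o^3 + 56*o^2 - 42*o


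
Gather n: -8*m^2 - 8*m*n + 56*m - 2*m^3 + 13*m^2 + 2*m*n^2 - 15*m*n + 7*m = -2*m^3 + 5*m^2 + 2*m*n^2 - 23*m*n + 63*m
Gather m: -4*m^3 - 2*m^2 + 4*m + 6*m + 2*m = -4*m^3 - 2*m^2 + 12*m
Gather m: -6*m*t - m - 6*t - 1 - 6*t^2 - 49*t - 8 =m*(-6*t - 1) - 6*t^2 - 55*t - 9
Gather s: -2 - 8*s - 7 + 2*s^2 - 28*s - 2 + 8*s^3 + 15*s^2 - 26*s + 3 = 8*s^3 + 17*s^2 - 62*s - 8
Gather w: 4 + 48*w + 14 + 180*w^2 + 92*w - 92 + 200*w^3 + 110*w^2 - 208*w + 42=200*w^3 + 290*w^2 - 68*w - 32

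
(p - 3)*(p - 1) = p^2 - 4*p + 3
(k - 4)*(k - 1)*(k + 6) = k^3 + k^2 - 26*k + 24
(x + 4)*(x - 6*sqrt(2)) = x^2 - 6*sqrt(2)*x + 4*x - 24*sqrt(2)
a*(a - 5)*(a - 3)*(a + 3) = a^4 - 5*a^3 - 9*a^2 + 45*a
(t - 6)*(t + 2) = t^2 - 4*t - 12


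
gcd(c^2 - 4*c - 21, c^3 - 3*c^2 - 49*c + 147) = c - 7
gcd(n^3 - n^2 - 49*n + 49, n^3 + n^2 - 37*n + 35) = n^2 + 6*n - 7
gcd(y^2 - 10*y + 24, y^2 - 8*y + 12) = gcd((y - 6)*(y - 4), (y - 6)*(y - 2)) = y - 6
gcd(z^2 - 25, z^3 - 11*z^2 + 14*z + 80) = z - 5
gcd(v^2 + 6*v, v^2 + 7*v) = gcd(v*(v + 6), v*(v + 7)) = v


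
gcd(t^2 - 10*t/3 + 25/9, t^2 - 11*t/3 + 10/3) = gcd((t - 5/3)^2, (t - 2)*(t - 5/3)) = t - 5/3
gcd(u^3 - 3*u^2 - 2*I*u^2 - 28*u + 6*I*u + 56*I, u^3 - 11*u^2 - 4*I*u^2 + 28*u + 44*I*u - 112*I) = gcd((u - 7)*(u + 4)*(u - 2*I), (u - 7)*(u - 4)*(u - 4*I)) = u - 7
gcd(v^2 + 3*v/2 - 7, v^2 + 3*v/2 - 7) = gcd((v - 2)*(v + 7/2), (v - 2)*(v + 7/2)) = v^2 + 3*v/2 - 7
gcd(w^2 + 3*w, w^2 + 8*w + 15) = w + 3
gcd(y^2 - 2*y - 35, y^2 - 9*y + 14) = y - 7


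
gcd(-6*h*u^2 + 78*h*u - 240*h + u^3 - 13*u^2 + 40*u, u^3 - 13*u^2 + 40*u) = u^2 - 13*u + 40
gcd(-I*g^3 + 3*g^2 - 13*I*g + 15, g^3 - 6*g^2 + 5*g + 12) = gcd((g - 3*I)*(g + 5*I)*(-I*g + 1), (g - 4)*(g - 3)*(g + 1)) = 1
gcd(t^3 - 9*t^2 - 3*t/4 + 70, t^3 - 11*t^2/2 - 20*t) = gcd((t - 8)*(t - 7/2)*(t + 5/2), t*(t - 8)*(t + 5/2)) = t^2 - 11*t/2 - 20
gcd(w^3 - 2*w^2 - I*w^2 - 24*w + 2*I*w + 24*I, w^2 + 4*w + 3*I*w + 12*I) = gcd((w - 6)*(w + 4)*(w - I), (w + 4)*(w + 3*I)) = w + 4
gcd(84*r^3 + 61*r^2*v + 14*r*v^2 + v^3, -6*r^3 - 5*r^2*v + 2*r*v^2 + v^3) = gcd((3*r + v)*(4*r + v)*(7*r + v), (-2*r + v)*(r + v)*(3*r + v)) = 3*r + v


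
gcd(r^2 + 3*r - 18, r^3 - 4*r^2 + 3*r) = r - 3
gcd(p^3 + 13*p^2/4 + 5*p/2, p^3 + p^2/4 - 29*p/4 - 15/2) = p^2 + 13*p/4 + 5/2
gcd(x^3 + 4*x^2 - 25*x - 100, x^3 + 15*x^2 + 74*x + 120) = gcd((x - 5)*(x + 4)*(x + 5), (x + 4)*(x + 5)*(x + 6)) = x^2 + 9*x + 20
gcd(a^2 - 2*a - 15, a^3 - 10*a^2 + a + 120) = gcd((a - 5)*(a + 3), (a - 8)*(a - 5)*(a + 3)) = a^2 - 2*a - 15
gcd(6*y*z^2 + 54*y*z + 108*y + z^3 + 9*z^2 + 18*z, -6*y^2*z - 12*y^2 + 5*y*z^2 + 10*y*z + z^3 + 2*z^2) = 6*y + z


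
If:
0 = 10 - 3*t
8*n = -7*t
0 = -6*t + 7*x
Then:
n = -35/12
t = 10/3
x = 20/7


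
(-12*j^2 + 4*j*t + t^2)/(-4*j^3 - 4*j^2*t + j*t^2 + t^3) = (6*j + t)/(2*j^2 + 3*j*t + t^2)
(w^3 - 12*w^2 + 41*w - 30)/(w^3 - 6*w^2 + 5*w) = (w - 6)/w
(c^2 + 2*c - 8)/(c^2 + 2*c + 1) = (c^2 + 2*c - 8)/(c^2 + 2*c + 1)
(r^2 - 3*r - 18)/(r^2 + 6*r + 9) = (r - 6)/(r + 3)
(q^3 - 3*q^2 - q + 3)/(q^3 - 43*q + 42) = (q^2 - 2*q - 3)/(q^2 + q - 42)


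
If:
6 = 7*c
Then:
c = 6/7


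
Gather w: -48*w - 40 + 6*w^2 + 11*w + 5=6*w^2 - 37*w - 35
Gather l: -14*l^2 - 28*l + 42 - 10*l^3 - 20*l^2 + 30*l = -10*l^3 - 34*l^2 + 2*l + 42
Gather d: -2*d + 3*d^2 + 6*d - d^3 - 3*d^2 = -d^3 + 4*d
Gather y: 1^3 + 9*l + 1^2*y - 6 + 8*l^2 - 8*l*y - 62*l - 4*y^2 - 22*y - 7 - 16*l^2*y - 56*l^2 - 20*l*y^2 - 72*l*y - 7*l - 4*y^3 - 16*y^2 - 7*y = -48*l^2 - 60*l - 4*y^3 + y^2*(-20*l - 20) + y*(-16*l^2 - 80*l - 28) - 12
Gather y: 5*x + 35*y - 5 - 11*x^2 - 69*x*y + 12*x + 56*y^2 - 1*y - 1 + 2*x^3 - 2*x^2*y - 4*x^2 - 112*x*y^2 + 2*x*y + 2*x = 2*x^3 - 15*x^2 + 19*x + y^2*(56 - 112*x) + y*(-2*x^2 - 67*x + 34) - 6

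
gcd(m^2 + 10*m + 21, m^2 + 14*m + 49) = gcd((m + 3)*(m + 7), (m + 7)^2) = m + 7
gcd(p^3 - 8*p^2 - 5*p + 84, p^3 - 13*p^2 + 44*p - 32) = p - 4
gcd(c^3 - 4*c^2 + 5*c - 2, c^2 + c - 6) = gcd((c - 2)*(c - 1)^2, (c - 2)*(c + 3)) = c - 2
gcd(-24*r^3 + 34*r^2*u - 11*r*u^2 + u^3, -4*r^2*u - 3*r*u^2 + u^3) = 4*r - u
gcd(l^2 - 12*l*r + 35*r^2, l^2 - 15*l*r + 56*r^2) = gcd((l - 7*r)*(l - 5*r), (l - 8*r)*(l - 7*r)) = -l + 7*r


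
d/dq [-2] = 0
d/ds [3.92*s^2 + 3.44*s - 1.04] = 7.84*s + 3.44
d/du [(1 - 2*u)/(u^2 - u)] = (-2*u*(u - 1) + (2*u - 1)^2)/(u^2*(u - 1)^2)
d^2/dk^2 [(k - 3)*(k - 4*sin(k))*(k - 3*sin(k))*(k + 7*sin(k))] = -74*k^2*cos(2*k) + 12*k^2 - 63*k*sin(k) - 148*k*sin(2*k) + 189*k*sin(3*k) + 222*k*cos(2*k) - 18*k + 189*sin(k) + 222*sin(2*k) - 567*sin(3*k) + 126*cos(k) + 37*cos(2*k) - 126*cos(3*k) - 37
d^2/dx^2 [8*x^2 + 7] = 16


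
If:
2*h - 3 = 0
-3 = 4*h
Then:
No Solution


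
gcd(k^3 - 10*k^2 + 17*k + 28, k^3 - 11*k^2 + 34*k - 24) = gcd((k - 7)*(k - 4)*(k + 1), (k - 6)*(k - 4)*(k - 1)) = k - 4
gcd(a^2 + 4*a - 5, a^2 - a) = a - 1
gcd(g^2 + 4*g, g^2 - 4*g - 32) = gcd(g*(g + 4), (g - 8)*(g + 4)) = g + 4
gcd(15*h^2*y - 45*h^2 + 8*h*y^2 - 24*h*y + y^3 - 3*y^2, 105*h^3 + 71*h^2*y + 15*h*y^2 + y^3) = 15*h^2 + 8*h*y + y^2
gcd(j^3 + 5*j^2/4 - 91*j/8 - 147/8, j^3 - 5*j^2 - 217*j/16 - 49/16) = j + 7/4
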